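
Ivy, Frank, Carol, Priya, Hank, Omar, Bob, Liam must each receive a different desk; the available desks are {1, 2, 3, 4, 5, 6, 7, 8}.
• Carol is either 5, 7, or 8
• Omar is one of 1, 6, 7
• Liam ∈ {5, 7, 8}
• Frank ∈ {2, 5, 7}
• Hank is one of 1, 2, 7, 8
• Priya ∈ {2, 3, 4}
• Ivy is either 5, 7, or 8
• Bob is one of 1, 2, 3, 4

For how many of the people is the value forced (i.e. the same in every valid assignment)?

3

The 8 variables together cover exactly {1, 2, 3, 4, 5, 6, 7, 8} — 8 values for 8 variables — and 6 appears only in Omar's list, so Omar = 6.
Ivy, Carol, Liam between them cover only {5, 7, 8} — a naked triple. Remove those values from Frank, Hank.
Frank's domain is down to {2}, so Frank = 2. So Priya, Hank, Bob can't be 2.
Hank's domain is down to {1}, so Hank = 1. Strike 1 from Bob.
Determined: Frank=2, Hank=1, Omar=6. The other people each still have more than one consistent value. That makes 3.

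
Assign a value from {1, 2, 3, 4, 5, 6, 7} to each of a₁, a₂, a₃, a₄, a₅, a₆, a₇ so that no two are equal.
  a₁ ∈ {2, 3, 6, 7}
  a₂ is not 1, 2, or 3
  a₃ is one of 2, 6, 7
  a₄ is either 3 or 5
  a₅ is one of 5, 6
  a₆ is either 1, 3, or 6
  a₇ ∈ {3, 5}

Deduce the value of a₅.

6

The 7 variables draw from only 7 values {1, 2, 3, 4, 5, 6, 7}, so each is used; only a₆ can be 1, hence a₆ = 1.
The 6 still-open variables draw from only 6 values {2, 3, 4, 5, 6, 7}, so each is used; only a₂ can be 4, hence a₂ = 4.
The 2 variables a₄ and a₇ are confined to {3, 5}, which locks those values in; drop them from a₁, a₅.
So a₅ = 6.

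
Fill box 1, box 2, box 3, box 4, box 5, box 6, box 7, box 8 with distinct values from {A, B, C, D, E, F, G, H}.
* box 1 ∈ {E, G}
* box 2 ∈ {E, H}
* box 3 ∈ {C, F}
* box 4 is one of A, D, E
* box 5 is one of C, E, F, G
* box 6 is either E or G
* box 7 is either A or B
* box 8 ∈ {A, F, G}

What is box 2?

The 8 variables draw from only 8 values {A, B, C, D, E, F, G, H}, so each is used; only box 7 can be B, hence box 7 = B.
The 7 still-open variables together cover exactly {A, C, D, E, F, G, H} — 7 values for 7 variables — and D appears only in box 4's list, so box 4 = D.
The 6 still-open variables together cover exactly {A, C, E, F, G, H} — 6 values for 6 variables — and A appears only in box 8's list, so box 8 = A.
The 5 still-open variables together cover exactly {C, E, F, G, H} — 5 values for 5 variables — and H appears only in box 2's list, so box 2 = H.

H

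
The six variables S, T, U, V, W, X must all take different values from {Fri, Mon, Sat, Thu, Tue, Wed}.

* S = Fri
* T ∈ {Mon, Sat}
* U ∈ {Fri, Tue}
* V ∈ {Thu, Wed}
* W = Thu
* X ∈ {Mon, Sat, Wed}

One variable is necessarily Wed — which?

V

S must be Fri (only option left). Strike Fri from U.
U's domain is down to {Tue}, so U = Tue.
W's domain is down to {Thu}, so W = Thu. So V can't be Thu.
So Wed goes to V.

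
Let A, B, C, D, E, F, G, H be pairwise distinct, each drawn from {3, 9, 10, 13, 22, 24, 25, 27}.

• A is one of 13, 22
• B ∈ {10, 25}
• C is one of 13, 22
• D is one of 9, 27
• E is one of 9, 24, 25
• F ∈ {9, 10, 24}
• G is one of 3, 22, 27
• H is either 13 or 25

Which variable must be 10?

B

Among the 8 variables, 3 fits only G (and all 8 values in {3, 9, 10, 13, 22, 24, 25, 27} must be used), so G = 3.
The 7 still-open variables draw from only 7 values {9, 10, 13, 22, 24, 25, 27}, so each is used; only D can be 27, hence D = 27.
A and C share exactly the 2 values {13, 22}; by pigeonhole those values go to them, so strike 13, 22 from H.
H must be 25 (only option left). Eliminate 25 elsewhere: B, E.
So 10 goes to B.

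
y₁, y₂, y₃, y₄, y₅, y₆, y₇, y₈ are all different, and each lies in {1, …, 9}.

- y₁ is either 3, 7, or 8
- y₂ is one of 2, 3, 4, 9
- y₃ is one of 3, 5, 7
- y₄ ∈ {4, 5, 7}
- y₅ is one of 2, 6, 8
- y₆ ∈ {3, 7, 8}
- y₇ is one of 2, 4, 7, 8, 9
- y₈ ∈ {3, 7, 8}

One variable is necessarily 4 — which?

y₄

Among the 8 variables, 6 fits only y₅ (and all 8 values in {2, 3, 4, 5, 6, 7, 8, 9} must be used), so y₅ = 6.
y₁, y₆, y₈ share exactly the 3 values {3, 7, 8}; by pigeonhole those values go to them, so strike 3, 7, 8 from y₂, y₃, y₄, y₇.
y₃ has just one choice, so y₃ = 5. Eliminate 5 elsewhere: y₄.
So 4 goes to y₄.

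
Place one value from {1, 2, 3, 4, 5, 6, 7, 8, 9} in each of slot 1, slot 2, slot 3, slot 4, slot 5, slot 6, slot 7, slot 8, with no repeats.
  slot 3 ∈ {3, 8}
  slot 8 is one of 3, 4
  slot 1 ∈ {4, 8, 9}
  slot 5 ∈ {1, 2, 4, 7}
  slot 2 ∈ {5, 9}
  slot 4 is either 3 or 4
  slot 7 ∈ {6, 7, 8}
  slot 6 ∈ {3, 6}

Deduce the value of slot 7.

7

slot 4 and slot 8 share exactly the 2 values {3, 4}; by pigeonhole those values go to them, so strike 3, 4 from slot 1, slot 3, slot 5, slot 6.
slot 3 must be 8 (only option left). So slot 1, slot 7 can't be 8.
slot 6's domain is down to {6}, so slot 6 = 6. So slot 7 can't be 6.
So slot 7 = 7.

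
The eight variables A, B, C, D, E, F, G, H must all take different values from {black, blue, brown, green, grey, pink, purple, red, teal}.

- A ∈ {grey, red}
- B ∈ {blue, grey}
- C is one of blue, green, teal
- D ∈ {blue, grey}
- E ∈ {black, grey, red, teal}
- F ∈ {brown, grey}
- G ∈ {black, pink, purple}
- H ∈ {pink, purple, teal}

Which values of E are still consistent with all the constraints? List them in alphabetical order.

B and D between them cover only {blue, grey} — a naked pair. Remove those values from A, C, E, F.
A must be red (only option left). Strike red from E.
F must be brown (only option left).
No further eliminations apply; E can still be any of black, teal.

black, teal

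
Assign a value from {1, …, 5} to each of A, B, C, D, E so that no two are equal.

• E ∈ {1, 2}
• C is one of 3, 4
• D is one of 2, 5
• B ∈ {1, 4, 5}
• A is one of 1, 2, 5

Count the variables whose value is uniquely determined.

Among the 5 variables, 3 fits only C (and all 5 values in {1, 2, 3, 4, 5} must be used), so C = 3.
The 4 still-open variables draw from only 4 values {1, 2, 4, 5}, so each is used; only B can be 4, hence B = 4.
Determined: B=4, C=3. The other variables each still have more than one consistent value. That makes 2.

2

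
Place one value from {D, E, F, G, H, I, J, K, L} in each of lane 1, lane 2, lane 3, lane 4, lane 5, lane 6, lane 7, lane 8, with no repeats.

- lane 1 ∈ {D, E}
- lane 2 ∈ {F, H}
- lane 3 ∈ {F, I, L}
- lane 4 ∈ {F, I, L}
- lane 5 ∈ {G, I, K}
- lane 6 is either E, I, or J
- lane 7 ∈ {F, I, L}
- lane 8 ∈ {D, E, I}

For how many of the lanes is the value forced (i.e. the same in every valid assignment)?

lane 3, lane 4, lane 7 between them cover only {F, I, L} — a naked triple. Remove those values from lane 2, lane 5, lane 6, lane 8.
lane 2's domain is down to {H}, so lane 2 = H.
lane 1 and lane 8 between them cover only {D, E} — a naked pair. Remove those values from lane 6.
lane 6 has just one choice, so lane 6 = J.
Determined: lane 2=H, lane 6=J. The other lanes each still have more than one consistent value. That makes 2.

2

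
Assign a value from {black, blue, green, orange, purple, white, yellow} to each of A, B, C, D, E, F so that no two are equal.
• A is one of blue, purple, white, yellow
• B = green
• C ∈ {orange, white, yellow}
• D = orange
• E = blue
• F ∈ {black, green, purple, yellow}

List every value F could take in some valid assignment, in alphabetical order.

black, purple, yellow

B's domain is down to {green}, so B = green. So F can't be green.
D must be orange (only option left). Eliminate orange elsewhere: C.
E has just one choice, so E = blue. So A can't be blue.
No further eliminations apply; F can still be any of black, purple, yellow.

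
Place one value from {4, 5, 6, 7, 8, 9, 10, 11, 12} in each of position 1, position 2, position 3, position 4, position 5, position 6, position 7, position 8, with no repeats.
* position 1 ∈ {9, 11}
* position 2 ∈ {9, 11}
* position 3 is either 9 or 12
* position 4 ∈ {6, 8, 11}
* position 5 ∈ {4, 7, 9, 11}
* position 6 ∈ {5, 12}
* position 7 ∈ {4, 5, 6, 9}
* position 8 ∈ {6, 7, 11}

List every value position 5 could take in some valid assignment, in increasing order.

4, 7

The 8 variables together cover exactly {4, 5, 6, 7, 8, 9, 11, 12} — 8 values for 8 variables — and 8 appears only in position 4's list, so position 4 = 8.
position 1 and position 2 share exactly the 2 values {9, 11}; by pigeonhole those values go to them, so strike 9, 11 from position 3, position 5, position 7, position 8.
position 3 has just one choice, so position 3 = 12. Remove 12 from position 6.
position 6's domain is down to {5}, so position 6 = 5. Strike 5 from position 7.
No further eliminations apply; position 5 can still be any of 4, 7.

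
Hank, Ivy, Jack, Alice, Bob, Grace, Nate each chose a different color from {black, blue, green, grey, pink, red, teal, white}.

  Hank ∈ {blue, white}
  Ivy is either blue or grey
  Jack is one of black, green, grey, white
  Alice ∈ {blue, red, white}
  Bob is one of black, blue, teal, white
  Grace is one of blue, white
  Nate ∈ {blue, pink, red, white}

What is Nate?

The 2 variables Hank and Grace are confined to {blue, white}, which locks those values in; drop them from Ivy, Jack, Alice, Bob, Nate.
Ivy has just one choice, so Ivy = grey. Eliminate grey elsewhere: Jack.
Alice must be red (only option left). Eliminate red elsewhere: Nate.
So Nate = pink.

pink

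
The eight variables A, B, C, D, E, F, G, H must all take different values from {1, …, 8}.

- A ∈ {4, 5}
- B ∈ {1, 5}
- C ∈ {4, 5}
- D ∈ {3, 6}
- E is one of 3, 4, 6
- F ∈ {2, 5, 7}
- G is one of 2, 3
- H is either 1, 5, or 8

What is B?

The 8 variables draw from only 8 values {1, 2, 3, 4, 5, 6, 7, 8}, so each is used; only F can be 7, hence F = 7.
The 7 still-open variables together cover exactly {1, 2, 3, 4, 5, 6, 8} — 7 values for 7 variables — and 2 appears only in G's list, so G = 2.
The 6 still-open variables together cover exactly {1, 3, 4, 5, 6, 8} — 6 values for 6 variables — and 8 appears only in H's list, so H = 8.
Among the 5 still-open variables, 1 fits only B (and all 5 values in {1, 3, 4, 5, 6} must be used), so B = 1.

1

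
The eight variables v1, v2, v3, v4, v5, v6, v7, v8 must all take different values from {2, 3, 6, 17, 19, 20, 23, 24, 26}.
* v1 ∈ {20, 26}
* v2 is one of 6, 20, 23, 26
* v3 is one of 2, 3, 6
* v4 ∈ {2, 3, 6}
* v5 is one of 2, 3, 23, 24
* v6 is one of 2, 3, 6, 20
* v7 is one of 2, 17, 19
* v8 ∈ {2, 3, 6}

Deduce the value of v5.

24

The 3 variables v3, v4, v8 are confined to {2, 3, 6}, which locks those values in; drop them from v2, v5, v6, v7.
That leaves v6 = 20. Remove 20 from v1, v2.
That leaves v1 = 26. So v2 can't be 26.
v2's domain is down to {23}, so v2 = 23. Eliminate 23 elsewhere: v5.
So v5 = 24.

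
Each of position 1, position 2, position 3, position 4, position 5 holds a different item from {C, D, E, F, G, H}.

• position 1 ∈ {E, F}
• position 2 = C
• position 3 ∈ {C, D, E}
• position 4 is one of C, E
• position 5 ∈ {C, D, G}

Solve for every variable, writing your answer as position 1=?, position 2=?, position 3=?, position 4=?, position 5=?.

position 1=F, position 2=C, position 3=D, position 4=E, position 5=G

position 2's domain is down to {C}, so position 2 = C. So position 3, position 4, position 5 can't be C.
position 4 has just one choice, so position 4 = E. Eliminate E elsewhere: position 1, position 3.
position 1 must be F (only option left).
position 3's domain is down to {D}, so position 3 = D. So position 5 can't be D.
position 5's domain is down to {G}, so position 5 = G.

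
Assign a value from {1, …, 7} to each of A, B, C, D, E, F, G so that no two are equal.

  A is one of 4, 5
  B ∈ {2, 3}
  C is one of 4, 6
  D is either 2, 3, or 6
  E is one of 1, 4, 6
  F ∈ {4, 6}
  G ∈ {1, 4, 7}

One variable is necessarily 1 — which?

The 7 variables draw from only 7 values {1, 2, 3, 4, 5, 6, 7}, so each is used; only A can be 5, hence A = 5.
The 6 still-open variables together cover exactly {1, 2, 3, 4, 6, 7} — 6 values for 6 variables — and 7 appears only in G's list, so G = 7.
The 5 still-open variables together cover exactly {1, 2, 3, 4, 6} — 5 values for 5 variables — and 1 appears only in E's list, so E = 1.

E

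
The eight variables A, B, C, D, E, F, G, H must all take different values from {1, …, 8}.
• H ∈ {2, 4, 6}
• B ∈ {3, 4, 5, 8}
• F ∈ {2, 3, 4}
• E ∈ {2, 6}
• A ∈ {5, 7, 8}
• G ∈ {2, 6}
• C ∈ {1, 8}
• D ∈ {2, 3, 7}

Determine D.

The 8 variables draw from only 8 values {1, 2, 3, 4, 5, 6, 7, 8}, so each is used; only C can be 1, hence C = 1.
The 2 variables E and G are confined to {2, 6}, which locks those values in; drop them from D, F, H.
H has just one choice, so H = 4. Remove 4 from B, F.
That leaves F = 3. Remove 3 from B, D.
So D = 7.

7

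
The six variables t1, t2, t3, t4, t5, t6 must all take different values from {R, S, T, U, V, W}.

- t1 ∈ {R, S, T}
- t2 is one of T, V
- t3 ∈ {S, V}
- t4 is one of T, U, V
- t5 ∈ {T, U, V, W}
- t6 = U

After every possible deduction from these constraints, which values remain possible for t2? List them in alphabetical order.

t6 must be U (only option left). Eliminate U elsewhere: t4, t5.
Among the 5 still-open variables, R fits only t1 (and all 5 values in {R, S, T, V, W} must be used), so t1 = R.
Among the 4 still-open variables, S fits only t3 (and all 4 values in {S, T, V, W} must be used), so t3 = S.
The 3 still-open variables draw from only 3 values {T, V, W}, so each is used; only t5 can be W, hence t5 = W.
No further eliminations apply; t2 can still be any of T, V.

T, V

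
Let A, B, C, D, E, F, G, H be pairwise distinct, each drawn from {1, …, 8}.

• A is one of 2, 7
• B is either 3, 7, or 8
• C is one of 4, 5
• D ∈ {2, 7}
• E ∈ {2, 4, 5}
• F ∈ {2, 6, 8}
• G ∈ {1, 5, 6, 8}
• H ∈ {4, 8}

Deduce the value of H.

8

The 8 variables draw from only 8 values {1, 2, 3, 4, 5, 6, 7, 8}, so each is used; only G can be 1, hence G = 1.
Among the 7 still-open variables, 3 fits only B (and all 7 values in {2, 3, 4, 5, 6, 7, 8} must be used), so B = 3.
The 6 still-open variables together cover exactly {2, 4, 5, 6, 7, 8} — 6 values for 6 variables — and 6 appears only in F's list, so F = 6.
The 5 still-open variables draw from only 5 values {2, 4, 5, 7, 8}, so each is used; only H can be 8, hence H = 8.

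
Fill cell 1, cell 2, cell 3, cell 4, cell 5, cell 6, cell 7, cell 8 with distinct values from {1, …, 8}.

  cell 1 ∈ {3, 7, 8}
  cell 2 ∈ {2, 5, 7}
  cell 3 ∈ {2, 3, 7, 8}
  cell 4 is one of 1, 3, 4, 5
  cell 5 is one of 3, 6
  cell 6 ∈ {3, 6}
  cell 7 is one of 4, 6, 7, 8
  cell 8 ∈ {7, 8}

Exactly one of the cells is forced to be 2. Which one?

The 8 variables draw from only 8 values {1, 2, 3, 4, 5, 6, 7, 8}, so each is used; only cell 4 can be 1, hence cell 4 = 1.
Among the 7 still-open variables, 4 fits only cell 7 (and all 7 values in {2, 3, 4, 5, 6, 7, 8} must be used), so cell 7 = 4.
The 6 still-open variables draw from only 6 values {2, 3, 5, 6, 7, 8}, so each is used; only cell 2 can be 5, hence cell 2 = 5.
The 5 still-open variables together cover exactly {2, 3, 6, 7, 8} — 5 values for 5 variables — and 2 appears only in cell 3's list, so cell 3 = 2.

cell 3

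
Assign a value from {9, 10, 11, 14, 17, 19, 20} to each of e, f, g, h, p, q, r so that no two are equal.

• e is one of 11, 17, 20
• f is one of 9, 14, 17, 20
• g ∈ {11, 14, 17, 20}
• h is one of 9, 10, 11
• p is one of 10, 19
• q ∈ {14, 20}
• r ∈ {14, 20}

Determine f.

The 7 variables draw from only 7 values {9, 10, 11, 14, 17, 19, 20}, so each is used; only p can be 19, hence p = 19.
The 6 still-open variables together cover exactly {9, 10, 11, 14, 17, 20} — 6 values for 6 variables — and 10 appears only in h's list, so h = 10.
Among the 5 still-open variables, 9 fits only f (and all 5 values in {9, 11, 14, 17, 20} must be used), so f = 9.

9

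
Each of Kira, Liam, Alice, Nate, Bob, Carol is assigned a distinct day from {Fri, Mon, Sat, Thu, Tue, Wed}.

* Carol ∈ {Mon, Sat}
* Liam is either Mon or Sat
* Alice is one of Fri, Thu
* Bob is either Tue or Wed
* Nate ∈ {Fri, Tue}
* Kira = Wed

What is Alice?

Kira has just one choice, so Kira = Wed. Strike Wed from Bob.
Bob has just one choice, so Bob = Tue. Eliminate Tue elsewhere: Nate.
Nate has just one choice, so Nate = Fri. Remove Fri from Alice.
So Alice = Thu.

Thu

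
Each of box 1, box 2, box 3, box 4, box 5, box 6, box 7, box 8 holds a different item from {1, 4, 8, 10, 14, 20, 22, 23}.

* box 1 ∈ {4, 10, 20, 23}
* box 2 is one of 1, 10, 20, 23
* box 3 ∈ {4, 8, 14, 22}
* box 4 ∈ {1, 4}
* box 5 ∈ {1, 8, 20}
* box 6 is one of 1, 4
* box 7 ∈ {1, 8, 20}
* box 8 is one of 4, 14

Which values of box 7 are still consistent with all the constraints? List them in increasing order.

8, 20

Among the 8 variables, 22 fits only box 3 (and all 8 values in {1, 4, 8, 10, 14, 20, 22, 23} must be used), so box 3 = 22.
Among the 7 still-open variables, 14 fits only box 8 (and all 7 values in {1, 4, 8, 10, 14, 20, 23} must be used), so box 8 = 14.
box 4 and box 6 between them cover only {1, 4} — a naked pair. Remove those values from box 1, box 2, box 5, box 7.
The 2 variables box 5 and box 7 are confined to {8, 20}, which locks those values in; drop them from box 1, box 2.
No further eliminations apply; box 7 can still be any of 8, 20.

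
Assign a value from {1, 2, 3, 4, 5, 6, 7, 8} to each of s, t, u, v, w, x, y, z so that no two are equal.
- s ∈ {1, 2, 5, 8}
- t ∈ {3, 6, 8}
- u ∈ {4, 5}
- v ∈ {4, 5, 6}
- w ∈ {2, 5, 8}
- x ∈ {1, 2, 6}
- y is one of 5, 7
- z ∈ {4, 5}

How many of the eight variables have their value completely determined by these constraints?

The 8 variables together cover exactly {1, 2, 3, 4, 5, 6, 7, 8} — 8 values for 8 variables — and 3 appears only in t's list, so t = 3.
The 7 still-open variables draw from only 7 values {1, 2, 4, 5, 6, 7, 8}, so each is used; only y can be 7, hence y = 7.
The 2 variables u and z are confined to {4, 5}, which locks those values in; drop them from s, v, w.
v's domain is down to {6}, so v = 6. Strike 6 from x.
Determined: t=3, v=6, y=7. The other variables each still have more than one consistent value. That makes 3.

3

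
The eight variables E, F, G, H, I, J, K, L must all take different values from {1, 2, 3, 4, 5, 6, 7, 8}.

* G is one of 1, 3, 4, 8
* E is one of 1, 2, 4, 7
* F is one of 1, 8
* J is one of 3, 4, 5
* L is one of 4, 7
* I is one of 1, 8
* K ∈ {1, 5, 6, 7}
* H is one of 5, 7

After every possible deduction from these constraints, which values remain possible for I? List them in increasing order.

Among the 8 variables, 2 fits only E (and all 8 values in {1, 2, 3, 4, 5, 6, 7, 8} must be used), so E = 2.
The 7 still-open variables together cover exactly {1, 3, 4, 5, 6, 7, 8} — 7 values for 7 variables — and 6 appears only in K's list, so K = 6.
The 2 variables F and I are confined to {1, 8}, which locks those values in; drop them from G.
No further eliminations apply; I can still be any of 1, 8.

1, 8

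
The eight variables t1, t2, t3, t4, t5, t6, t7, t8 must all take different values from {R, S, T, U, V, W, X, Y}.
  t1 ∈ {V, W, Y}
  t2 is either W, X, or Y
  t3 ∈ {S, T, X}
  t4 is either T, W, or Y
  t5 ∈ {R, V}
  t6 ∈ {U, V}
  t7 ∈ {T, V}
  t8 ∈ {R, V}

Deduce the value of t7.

T

The 8 variables draw from only 8 values {R, S, T, U, V, W, X, Y}, so each is used; only t3 can be S, hence t3 = S.
The 7 still-open variables draw from only 7 values {R, T, U, V, W, X, Y}, so each is used; only t6 can be U, hence t6 = U.
Among the 6 still-open variables, X fits only t2 (and all 6 values in {R, T, V, W, X, Y} must be used), so t2 = X.
t5 and t8 share exactly the 2 values {R, V}; by pigeonhole those values go to them, so strike R, V from t1, t7.
So t7 = T.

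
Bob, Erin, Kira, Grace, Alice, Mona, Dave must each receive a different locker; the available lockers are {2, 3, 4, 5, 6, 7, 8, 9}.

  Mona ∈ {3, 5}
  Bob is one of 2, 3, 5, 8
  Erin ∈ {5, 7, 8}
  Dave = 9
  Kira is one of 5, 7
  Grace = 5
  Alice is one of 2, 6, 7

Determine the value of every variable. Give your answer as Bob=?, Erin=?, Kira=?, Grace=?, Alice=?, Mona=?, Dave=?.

Grace has just one choice, so Grace = 5. Remove 5 from Bob, Erin, Kira, Mona.
That leaves Mona = 3. Eliminate 3 elsewhere: Bob.
That leaves Dave = 9.
Kira has just one choice, so Kira = 7. Eliminate 7 elsewhere: Erin, Alice.
That leaves Erin = 8. Strike 8 from Bob.
Bob must be 2 (only option left). Eliminate 2 elsewhere: Alice.
Alice's domain is down to {6}, so Alice = 6.

Bob=2, Erin=8, Kira=7, Grace=5, Alice=6, Mona=3, Dave=9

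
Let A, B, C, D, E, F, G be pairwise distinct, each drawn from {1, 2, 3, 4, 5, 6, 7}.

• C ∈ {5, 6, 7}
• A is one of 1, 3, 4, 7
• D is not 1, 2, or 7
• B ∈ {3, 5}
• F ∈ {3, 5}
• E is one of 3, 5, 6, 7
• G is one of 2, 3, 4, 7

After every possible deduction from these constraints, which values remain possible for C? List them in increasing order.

The 7 variables draw from only 7 values {1, 2, 3, 4, 5, 6, 7}, so each is used; only A can be 1, hence A = 1.
The 6 still-open variables together cover exactly {2, 3, 4, 5, 6, 7} — 6 values for 6 variables — and 2 appears only in G's list, so G = 2.
Among the 5 still-open variables, 4 fits only D (and all 5 values in {3, 4, 5, 6, 7} must be used), so D = 4.
B and F between them cover only {3, 5} — a naked pair. Remove those values from C, E.
No further eliminations apply; C can still be any of 6, 7.

6, 7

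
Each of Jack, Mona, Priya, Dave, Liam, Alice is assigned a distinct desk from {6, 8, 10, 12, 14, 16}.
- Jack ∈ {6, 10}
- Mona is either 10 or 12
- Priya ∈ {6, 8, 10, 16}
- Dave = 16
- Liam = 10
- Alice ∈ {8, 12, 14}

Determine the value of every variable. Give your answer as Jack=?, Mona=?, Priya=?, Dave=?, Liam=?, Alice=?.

Dave's domain is down to {16}, so Dave = 16. Eliminate 16 elsewhere: Priya.
Liam's domain is down to {10}, so Liam = 10. So Jack, Mona, Priya can't be 10.
Jack must be 6 (only option left). Strike 6 from Priya.
Mona has just one choice, so Mona = 12. So Alice can't be 12.
Priya has just one choice, so Priya = 8. So Alice can't be 8.
Alice has just one choice, so Alice = 14.

Jack=6, Mona=12, Priya=8, Dave=16, Liam=10, Alice=14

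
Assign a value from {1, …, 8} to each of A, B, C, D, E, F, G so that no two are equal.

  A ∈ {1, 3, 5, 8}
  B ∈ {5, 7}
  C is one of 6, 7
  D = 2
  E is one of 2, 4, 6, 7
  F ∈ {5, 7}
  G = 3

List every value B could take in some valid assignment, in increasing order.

5, 7

D must be 2 (only option left). Remove 2 from E.
G's domain is down to {3}, so G = 3. Eliminate 3 elsewhere: A.
B and F between them cover only {5, 7} — a naked pair. Remove those values from A, C, E.
That leaves C = 6. Eliminate 6 elsewhere: E.
E must be 4 (only option left).
No further eliminations apply; B can still be any of 5, 7.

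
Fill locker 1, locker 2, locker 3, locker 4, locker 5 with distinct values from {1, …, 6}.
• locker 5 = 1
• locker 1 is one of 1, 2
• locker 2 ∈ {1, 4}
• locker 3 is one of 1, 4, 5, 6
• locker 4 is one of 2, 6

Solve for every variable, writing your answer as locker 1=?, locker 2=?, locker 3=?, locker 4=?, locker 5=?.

locker 5 must be 1 (only option left). Remove 1 from locker 1, locker 2, locker 3.
locker 1 has just one choice, so locker 1 = 2. Eliminate 2 elsewhere: locker 4.
That leaves locker 2 = 4. Eliminate 4 elsewhere: locker 3.
That leaves locker 4 = 6. Strike 6 from locker 3.
That leaves locker 3 = 5.

locker 1=2, locker 2=4, locker 3=5, locker 4=6, locker 5=1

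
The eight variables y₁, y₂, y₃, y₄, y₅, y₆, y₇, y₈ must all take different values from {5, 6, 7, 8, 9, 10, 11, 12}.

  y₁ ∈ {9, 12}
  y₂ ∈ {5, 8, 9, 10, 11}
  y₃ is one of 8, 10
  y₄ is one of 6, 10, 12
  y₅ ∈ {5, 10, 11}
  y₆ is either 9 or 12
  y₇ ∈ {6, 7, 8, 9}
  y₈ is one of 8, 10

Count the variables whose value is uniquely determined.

2

The 8 variables together cover exactly {5, 6, 7, 8, 9, 10, 11, 12} — 8 values for 8 variables — and 7 appears only in y₇'s list, so y₇ = 7.
Among the 7 still-open variables, 6 fits only y₄ (and all 7 values in {5, 6, 8, 9, 10, 11, 12} must be used), so y₄ = 6.
y₁ and y₆ share exactly the 2 values {9, 12}; by pigeonhole those values go to them, so strike 9, 12 from y₂.
The 2 variables y₃ and y₈ are confined to {8, 10}, which locks those values in; drop them from y₂, y₅.
Determined: y₄=6, y₇=7. The other variables each still have more than one consistent value. That makes 2.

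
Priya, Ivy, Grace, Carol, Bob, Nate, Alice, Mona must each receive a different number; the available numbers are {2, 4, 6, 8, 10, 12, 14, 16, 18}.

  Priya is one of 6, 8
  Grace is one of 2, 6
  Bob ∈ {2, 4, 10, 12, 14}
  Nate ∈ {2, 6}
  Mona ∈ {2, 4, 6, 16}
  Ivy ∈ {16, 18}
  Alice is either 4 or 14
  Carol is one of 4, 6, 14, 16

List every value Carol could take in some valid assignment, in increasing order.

Grace and Nate share exactly the 2 values {2, 6}; by pigeonhole those values go to them, so strike 2, 6 from Priya, Carol, Bob, Mona.
Priya must be 8 (only option left).
Carol, Alice, Mona between them cover only {4, 14, 16} — a naked triple. Remove those values from Ivy, Bob.
Ivy must be 18 (only option left).
No further eliminations apply; Carol can still be any of 4, 14, 16.

4, 14, 16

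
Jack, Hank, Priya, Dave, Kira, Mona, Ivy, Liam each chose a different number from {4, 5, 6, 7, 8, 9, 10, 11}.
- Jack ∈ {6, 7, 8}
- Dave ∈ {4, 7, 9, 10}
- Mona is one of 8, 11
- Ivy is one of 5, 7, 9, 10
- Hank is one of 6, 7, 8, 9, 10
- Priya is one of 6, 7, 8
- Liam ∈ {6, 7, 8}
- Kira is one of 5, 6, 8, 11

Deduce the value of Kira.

The 8 variables together cover exactly {4, 5, 6, 7, 8, 9, 10, 11} — 8 values for 8 variables — and 4 appears only in Dave's list, so Dave = 4.
The 3 variables Jack, Priya, Liam are confined to {6, 7, 8}, which locks those values in; drop them from Hank, Kira, Mona, Ivy.
Mona must be 11 (only option left). Strike 11 from Kira.
So Kira = 5.

5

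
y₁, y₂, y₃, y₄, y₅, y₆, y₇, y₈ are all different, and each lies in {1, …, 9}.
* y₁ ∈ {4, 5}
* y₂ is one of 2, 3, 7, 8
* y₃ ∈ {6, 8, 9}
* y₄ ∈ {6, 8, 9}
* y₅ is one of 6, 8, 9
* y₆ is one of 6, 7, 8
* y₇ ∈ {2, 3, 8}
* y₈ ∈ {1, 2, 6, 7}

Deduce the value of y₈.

1

y₃, y₄, y₅ between them cover only {6, 8, 9} — a naked triple. Remove those values from y₂, y₆, y₇, y₈.
y₆ has just one choice, so y₆ = 7. Remove 7 from y₂, y₈.
y₂ and y₇ share exactly the 2 values {2, 3}; by pigeonhole those values go to them, so strike 2, 3 from y₈.
So y₈ = 1.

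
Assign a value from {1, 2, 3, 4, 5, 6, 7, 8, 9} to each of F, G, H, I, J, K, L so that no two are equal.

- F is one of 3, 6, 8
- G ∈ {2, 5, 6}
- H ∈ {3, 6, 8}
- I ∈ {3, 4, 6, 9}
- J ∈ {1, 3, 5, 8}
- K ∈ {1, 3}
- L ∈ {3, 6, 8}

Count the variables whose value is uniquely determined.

3

The 3 variables F, H, L are confined to {3, 6, 8}, which locks those values in; drop them from G, I, J, K.
K's domain is down to {1}, so K = 1. So J can't be 1.
That leaves J = 5. Strike 5 from G.
That leaves G = 2.
Determined: G=2, J=5, K=1. The other variables each still have more than one consistent value. That makes 3.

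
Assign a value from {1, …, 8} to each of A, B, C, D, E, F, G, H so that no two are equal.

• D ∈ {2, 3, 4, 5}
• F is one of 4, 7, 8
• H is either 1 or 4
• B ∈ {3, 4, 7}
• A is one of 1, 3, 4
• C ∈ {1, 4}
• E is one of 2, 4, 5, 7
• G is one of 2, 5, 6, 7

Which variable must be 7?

The 8 variables together cover exactly {1, 2, 3, 4, 5, 6, 7, 8} — 8 values for 8 variables — and 6 appears only in G's list, so G = 6.
The 7 still-open variables draw from only 7 values {1, 2, 3, 4, 5, 7, 8}, so each is used; only F can be 8, hence F = 8.
C and H share exactly the 2 values {1, 4}; by pigeonhole those values go to them, so strike 1, 4 from A, B, D, E.
A must be 3 (only option left). Remove 3 from B, D.
So 7 goes to B.

B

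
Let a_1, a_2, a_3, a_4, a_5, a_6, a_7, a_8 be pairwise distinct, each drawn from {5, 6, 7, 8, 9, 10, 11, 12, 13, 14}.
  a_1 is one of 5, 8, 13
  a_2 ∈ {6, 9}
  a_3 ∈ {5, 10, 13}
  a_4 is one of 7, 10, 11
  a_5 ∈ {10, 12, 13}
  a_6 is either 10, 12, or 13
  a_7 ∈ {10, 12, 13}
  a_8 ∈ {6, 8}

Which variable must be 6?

a_5, a_6, a_7 share exactly the 3 values {10, 12, 13}; by pigeonhole those values go to them, so strike 10, 12, 13 from a_1, a_3, a_4.
a_3 must be 5 (only option left). Strike 5 from a_1.
a_1 has just one choice, so a_1 = 8. Remove 8 from a_8.
So 6 goes to a_8.

a_8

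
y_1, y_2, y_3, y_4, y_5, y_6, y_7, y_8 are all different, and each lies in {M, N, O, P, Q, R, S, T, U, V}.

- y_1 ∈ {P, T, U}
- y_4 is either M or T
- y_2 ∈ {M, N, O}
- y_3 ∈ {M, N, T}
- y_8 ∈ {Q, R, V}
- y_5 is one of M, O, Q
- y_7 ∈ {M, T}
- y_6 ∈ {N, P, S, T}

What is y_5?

Q

y_4 and y_7 between them cover only {M, T} — a naked pair. Remove those values from y_1, y_2, y_3, y_5, y_6.
y_3 has just one choice, so y_3 = N. Remove N from y_2, y_6.
y_2 has just one choice, so y_2 = O. Eliminate O elsewhere: y_5.
So y_5 = Q.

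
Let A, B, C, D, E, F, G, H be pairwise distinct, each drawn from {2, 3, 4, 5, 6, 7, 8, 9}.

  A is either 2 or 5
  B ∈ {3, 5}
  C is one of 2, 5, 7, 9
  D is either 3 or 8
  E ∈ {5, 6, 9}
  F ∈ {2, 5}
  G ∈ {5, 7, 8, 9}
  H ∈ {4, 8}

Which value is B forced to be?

3

The 8 variables draw from only 8 values {2, 3, 4, 5, 6, 7, 8, 9}, so each is used; only H can be 4, hence H = 4.
The 7 still-open variables draw from only 7 values {2, 3, 5, 6, 7, 8, 9}, so each is used; only E can be 6, hence E = 6.
A and F share exactly the 2 values {2, 5}; by pigeonhole those values go to them, so strike 2, 5 from B, C, G.
So B = 3.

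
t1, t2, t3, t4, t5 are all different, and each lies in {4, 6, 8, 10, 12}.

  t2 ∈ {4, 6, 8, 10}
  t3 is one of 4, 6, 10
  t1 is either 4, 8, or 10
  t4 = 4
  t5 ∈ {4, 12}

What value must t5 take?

t4's domain is down to {4}, so t4 = 4. Remove 4 from t1, t2, t3, t5.
So t5 = 12.

12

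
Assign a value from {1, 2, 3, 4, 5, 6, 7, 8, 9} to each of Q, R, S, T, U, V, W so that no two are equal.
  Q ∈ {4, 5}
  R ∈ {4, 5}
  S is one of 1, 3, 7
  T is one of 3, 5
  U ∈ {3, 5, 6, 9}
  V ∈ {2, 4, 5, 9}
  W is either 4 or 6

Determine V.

2

The 2 variables Q and R are confined to {4, 5}, which locks those values in; drop them from T, U, V, W.
T must be 3 (only option left). Eliminate 3 elsewhere: S, U.
W must be 6 (only option left). Strike 6 from U.
U has just one choice, so U = 9. Strike 9 from V.
So V = 2.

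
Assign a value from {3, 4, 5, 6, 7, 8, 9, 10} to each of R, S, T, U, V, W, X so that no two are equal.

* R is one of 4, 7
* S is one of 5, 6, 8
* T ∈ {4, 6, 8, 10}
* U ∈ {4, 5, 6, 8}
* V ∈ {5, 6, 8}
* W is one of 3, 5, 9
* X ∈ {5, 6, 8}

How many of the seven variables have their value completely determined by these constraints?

3

S, V, X between them cover only {5, 6, 8} — a naked triple. Remove those values from T, U, W.
U must be 4 (only option left). So R, T can't be 4.
That leaves R = 7.
That leaves T = 10.
Determined: R=7, T=10, U=4. The other variables each still have more than one consistent value. That makes 3.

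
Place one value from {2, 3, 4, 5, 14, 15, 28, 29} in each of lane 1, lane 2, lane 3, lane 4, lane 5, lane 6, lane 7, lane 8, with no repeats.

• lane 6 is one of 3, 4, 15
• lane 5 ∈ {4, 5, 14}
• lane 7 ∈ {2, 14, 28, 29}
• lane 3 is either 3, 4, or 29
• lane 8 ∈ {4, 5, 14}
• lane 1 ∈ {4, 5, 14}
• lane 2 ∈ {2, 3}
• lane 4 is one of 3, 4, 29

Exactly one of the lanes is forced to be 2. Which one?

lane 2

The 8 variables together cover exactly {2, 3, 4, 5, 14, 15, 28, 29} — 8 values for 8 variables — and 15 appears only in lane 6's list, so lane 6 = 15.
Among the 7 still-open variables, 28 fits only lane 7 (and all 7 values in {2, 3, 4, 5, 14, 28, 29} must be used), so lane 7 = 28.
The 6 still-open variables together cover exactly {2, 3, 4, 5, 14, 29} — 6 values for 6 variables — and 2 appears only in lane 2's list, so lane 2 = 2.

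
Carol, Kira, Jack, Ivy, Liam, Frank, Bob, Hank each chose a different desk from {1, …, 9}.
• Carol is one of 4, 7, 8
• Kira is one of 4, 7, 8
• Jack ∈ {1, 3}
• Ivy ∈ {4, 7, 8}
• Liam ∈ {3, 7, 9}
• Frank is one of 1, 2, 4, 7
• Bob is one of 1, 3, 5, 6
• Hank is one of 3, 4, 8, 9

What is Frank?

The 3 variables Carol, Kira, Ivy are confined to {4, 7, 8}, which locks those values in; drop them from Liam, Frank, Hank.
The 2 variables Liam and Hank are confined to {3, 9}, which locks those values in; drop them from Jack, Bob.
Jack's domain is down to {1}, so Jack = 1. Remove 1 from Frank, Bob.
So Frank = 2.

2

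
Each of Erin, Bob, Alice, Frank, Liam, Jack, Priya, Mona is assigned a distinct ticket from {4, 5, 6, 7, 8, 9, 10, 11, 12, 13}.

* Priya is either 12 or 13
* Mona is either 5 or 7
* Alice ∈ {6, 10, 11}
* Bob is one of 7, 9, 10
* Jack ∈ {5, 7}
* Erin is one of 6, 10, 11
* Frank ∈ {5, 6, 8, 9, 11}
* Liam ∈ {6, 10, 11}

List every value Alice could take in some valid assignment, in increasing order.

Jack and Mona share exactly the 2 values {5, 7}; by pigeonhole those values go to them, so strike 5, 7 from Bob, Frank.
Erin, Alice, Liam between them cover only {6, 10, 11} — a naked triple. Remove those values from Bob, Frank.
Bob must be 9 (only option left). So Frank can't be 9.
Frank has just one choice, so Frank = 8.
No further eliminations apply; Alice can still be any of 6, 10, 11.

6, 10, 11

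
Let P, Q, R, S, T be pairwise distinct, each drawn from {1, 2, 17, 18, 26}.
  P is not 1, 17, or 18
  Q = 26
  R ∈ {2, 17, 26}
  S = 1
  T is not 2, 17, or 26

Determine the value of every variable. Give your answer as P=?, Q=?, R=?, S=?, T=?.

Q must be 26 (only option left). So P, R can't be 26.
S must be 1 (only option left). Remove 1 from T.
T's domain is down to {18}, so T = 18.
P's domain is down to {2}, so P = 2. Remove 2 from R.
That leaves R = 17.

P=2, Q=26, R=17, S=1, T=18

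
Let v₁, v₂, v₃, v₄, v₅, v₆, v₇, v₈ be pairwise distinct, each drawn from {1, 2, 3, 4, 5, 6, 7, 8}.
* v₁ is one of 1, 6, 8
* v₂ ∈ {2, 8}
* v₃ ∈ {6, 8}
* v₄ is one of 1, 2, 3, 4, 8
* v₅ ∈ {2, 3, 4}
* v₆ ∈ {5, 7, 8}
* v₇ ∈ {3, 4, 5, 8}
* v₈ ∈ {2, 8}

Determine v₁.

1

The 8 variables draw from only 8 values {1, 2, 3, 4, 5, 6, 7, 8}, so each is used; only v₆ can be 7, hence v₆ = 7.
The 7 still-open variables together cover exactly {1, 2, 3, 4, 5, 6, 8} — 7 values for 7 variables — and 5 appears only in v₇'s list, so v₇ = 5.
v₂ and v₈ between them cover only {2, 8} — a naked pair. Remove those values from v₁, v₃, v₄, v₅.
That leaves v₃ = 6. So v₁ can't be 6.
So v₁ = 1.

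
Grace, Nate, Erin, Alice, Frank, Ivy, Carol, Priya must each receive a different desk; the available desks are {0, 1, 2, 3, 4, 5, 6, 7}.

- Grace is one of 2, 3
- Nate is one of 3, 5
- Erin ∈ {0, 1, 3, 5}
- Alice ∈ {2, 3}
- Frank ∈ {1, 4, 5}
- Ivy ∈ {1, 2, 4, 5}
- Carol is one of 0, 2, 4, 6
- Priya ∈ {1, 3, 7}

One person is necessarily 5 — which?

Nate

The 8 variables draw from only 8 values {0, 1, 2, 3, 4, 5, 6, 7}, so each is used; only Carol can be 6, hence Carol = 6.
Among the 7 still-open variables, 0 fits only Erin (and all 7 values in {0, 1, 2, 3, 4, 5, 7} must be used), so Erin = 0.
The 6 still-open variables draw from only 6 values {1, 2, 3, 4, 5, 7}, so each is used; only Priya can be 7, hence Priya = 7.
Grace and Alice between them cover only {2, 3} — a naked pair. Remove those values from Nate, Ivy.
So 5 goes to Nate.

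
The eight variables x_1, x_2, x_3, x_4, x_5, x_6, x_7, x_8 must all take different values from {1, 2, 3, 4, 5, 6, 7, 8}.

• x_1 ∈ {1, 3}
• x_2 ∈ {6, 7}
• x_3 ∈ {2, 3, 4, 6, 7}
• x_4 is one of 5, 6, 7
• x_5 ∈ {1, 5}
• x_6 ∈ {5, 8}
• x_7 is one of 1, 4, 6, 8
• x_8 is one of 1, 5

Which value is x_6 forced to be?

The 8 variables draw from only 8 values {1, 2, 3, 4, 5, 6, 7, 8}, so each is used; only x_3 can be 2, hence x_3 = 2.
The 7 still-open variables together cover exactly {1, 3, 4, 5, 6, 7, 8} — 7 values for 7 variables — and 3 appears only in x_1's list, so x_1 = 3.
Among the 6 still-open variables, 4 fits only x_7 (and all 6 values in {1, 4, 5, 6, 7, 8} must be used), so x_7 = 4.
The 5 still-open variables together cover exactly {1, 5, 6, 7, 8} — 5 values for 5 variables — and 8 appears only in x_6's list, so x_6 = 8.

8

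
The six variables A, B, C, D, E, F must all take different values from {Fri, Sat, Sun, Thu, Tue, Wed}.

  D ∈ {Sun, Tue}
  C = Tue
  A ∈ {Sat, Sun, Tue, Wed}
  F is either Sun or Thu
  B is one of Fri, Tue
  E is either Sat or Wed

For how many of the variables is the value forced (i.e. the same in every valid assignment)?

4

C has just one choice, so C = Tue. So A, B, D can't be Tue.
D has just one choice, so D = Sun. Eliminate Sun elsewhere: A, F.
F must be Thu (only option left).
B must be Fri (only option left).
Determined: B=Fri, C=Tue, D=Sun, F=Thu. The other variables each still have more than one consistent value. That makes 4.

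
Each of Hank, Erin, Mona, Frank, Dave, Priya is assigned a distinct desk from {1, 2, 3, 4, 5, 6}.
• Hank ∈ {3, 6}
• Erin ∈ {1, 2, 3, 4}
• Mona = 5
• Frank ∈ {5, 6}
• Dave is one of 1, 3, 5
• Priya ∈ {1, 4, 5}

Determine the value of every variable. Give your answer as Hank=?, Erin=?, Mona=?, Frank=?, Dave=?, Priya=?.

Mona's domain is down to {5}, so Mona = 5. Remove 5 from Frank, Dave, Priya.
Frank must be 6 (only option left). Eliminate 6 elsewhere: Hank.
Hank has just one choice, so Hank = 3. Strike 3 from Erin, Dave.
Dave's domain is down to {1}, so Dave = 1. Remove 1 from Erin, Priya.
Priya has just one choice, so Priya = 4. Eliminate 4 elsewhere: Erin.
Erin's domain is down to {2}, so Erin = 2.

Hank=3, Erin=2, Mona=5, Frank=6, Dave=1, Priya=4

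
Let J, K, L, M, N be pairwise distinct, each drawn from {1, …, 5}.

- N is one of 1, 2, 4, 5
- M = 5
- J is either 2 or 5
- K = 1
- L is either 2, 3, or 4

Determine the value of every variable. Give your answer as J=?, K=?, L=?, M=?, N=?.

K must be 1 (only option left). So N can't be 1.
M must be 5 (only option left). Remove 5 from J, N.
J has just one choice, so J = 2. Strike 2 from L, N.
N's domain is down to {4}, so N = 4. Eliminate 4 elsewhere: L.
L has just one choice, so L = 3.

J=2, K=1, L=3, M=5, N=4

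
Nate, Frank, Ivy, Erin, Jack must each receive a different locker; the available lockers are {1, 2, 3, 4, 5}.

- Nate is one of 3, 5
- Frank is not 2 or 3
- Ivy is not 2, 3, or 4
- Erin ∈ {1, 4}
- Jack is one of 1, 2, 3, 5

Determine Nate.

3

The 5 variables together cover exactly {1, 2, 3, 4, 5} — 5 values for 5 variables — and 2 appears only in Jack's list, so Jack = 2.
The 4 still-open variables draw from only 4 values {1, 3, 4, 5}, so each is used; only Nate can be 3, hence Nate = 3.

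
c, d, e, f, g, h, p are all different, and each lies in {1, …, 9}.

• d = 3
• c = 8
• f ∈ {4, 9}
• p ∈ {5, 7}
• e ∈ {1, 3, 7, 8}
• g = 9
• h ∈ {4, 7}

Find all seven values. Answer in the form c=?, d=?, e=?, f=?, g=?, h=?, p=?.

c must be 8 (only option left). So e can't be 8.
d must be 3 (only option left). Eliminate 3 elsewhere: e.
That leaves g = 9. Strike 9 from f.
That leaves f = 4. Strike 4 from h.
h's domain is down to {7}, so h = 7. So e, p can't be 7.
That leaves p = 5.
That leaves e = 1.

c=8, d=3, e=1, f=4, g=9, h=7, p=5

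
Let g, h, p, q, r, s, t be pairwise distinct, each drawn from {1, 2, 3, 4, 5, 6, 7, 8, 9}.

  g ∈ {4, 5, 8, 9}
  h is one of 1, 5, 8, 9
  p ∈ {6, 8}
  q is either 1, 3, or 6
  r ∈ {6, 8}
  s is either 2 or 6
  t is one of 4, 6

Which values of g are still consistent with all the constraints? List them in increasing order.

p and r share exactly the 2 values {6, 8}; by pigeonhole those values go to them, so strike 6, 8 from g, h, q, s, t.
s must be 2 (only option left).
t has just one choice, so t = 4. Eliminate 4 elsewhere: g.
No further eliminations apply; g can still be any of 5, 9.

5, 9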